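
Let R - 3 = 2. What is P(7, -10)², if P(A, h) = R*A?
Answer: 1225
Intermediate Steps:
R = 5 (R = 3 + 2 = 5)
P(A, h) = 5*A
P(7, -10)² = (5*7)² = 35² = 1225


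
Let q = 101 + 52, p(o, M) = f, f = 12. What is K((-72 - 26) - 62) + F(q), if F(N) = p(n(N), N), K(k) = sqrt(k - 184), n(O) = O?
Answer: 12 + 2*I*sqrt(86) ≈ 12.0 + 18.547*I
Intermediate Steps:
K(k) = sqrt(-184 + k)
p(o, M) = 12
q = 153
F(N) = 12
K((-72 - 26) - 62) + F(q) = sqrt(-184 + ((-72 - 26) - 62)) + 12 = sqrt(-184 + (-98 - 62)) + 12 = sqrt(-184 - 160) + 12 = sqrt(-344) + 12 = 2*I*sqrt(86) + 12 = 12 + 2*I*sqrt(86)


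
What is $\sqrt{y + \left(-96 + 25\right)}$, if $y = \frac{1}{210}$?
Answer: $\frac{i \sqrt{3130890}}{210} \approx 8.4259 i$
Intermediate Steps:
$y = \frac{1}{210} \approx 0.0047619$
$\sqrt{y + \left(-96 + 25\right)} = \sqrt{\frac{1}{210} + \left(-96 + 25\right)} = \sqrt{\frac{1}{210} - 71} = \sqrt{- \frac{14909}{210}} = \frac{i \sqrt{3130890}}{210}$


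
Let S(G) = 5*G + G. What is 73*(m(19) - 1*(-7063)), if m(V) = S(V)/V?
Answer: 516037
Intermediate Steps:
S(G) = 6*G
m(V) = 6 (m(V) = (6*V)/V = 6)
73*(m(19) - 1*(-7063)) = 73*(6 - 1*(-7063)) = 73*(6 + 7063) = 73*7069 = 516037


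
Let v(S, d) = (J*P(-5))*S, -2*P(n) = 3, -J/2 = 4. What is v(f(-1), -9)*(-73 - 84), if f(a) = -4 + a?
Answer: 9420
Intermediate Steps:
J = -8 (J = -2*4 = -8)
P(n) = -3/2 (P(n) = -½*3 = -3/2)
v(S, d) = 12*S (v(S, d) = (-8*(-3/2))*S = 12*S)
v(f(-1), -9)*(-73 - 84) = (12*(-4 - 1))*(-73 - 84) = (12*(-5))*(-157) = -60*(-157) = 9420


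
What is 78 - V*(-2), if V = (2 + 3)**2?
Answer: 128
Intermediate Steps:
V = 25 (V = 5**2 = 25)
78 - V*(-2) = 78 - 25*(-2) = 78 - 1*(-50) = 78 + 50 = 128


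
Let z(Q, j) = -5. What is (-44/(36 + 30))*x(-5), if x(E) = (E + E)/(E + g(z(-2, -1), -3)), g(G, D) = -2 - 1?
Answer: -⅚ ≈ -0.83333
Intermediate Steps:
g(G, D) = -3
x(E) = 2*E/(-3 + E) (x(E) = (E + E)/(E - 3) = (2*E)/(-3 + E) = 2*E/(-3 + E))
(-44/(36 + 30))*x(-5) = (-44/(36 + 30))*(2*(-5)/(-3 - 5)) = (-44/66)*(2*(-5)/(-8)) = ((1/66)*(-44))*(2*(-5)*(-⅛)) = -⅔*5/4 = -⅚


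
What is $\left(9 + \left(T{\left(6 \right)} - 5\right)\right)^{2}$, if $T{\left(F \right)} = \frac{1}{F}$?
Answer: $\frac{625}{36} \approx 17.361$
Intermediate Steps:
$\left(9 + \left(T{\left(6 \right)} - 5\right)\right)^{2} = \left(9 + \left(\frac{1}{6} - 5\right)\right)^{2} = \left(9 - \frac{29}{6}\right)^{2} = \left(\frac{25}{6}\right)^{2} = \frac{625}{36}$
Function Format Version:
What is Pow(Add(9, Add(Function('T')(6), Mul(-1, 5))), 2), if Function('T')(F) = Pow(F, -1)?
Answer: Rational(625, 36) ≈ 17.361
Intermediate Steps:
Pow(Add(9, Add(Function('T')(6), Mul(-1, 5))), 2) = Pow(Add(9, Add(Pow(6, -1), Mul(-1, 5))), 2) = Pow(Add(9, Add(Rational(1, 6), -5)), 2) = Pow(Add(9, Rational(-29, 6)), 2) = Pow(Rational(25, 6), 2) = Rational(625, 36)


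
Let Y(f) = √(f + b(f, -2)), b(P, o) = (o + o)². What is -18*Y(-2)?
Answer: -18*√14 ≈ -67.350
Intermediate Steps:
b(P, o) = 4*o² (b(P, o) = (2*o)² = 4*o²)
Y(f) = √(16 + f) (Y(f) = √(f + 4*(-2)²) = √(f + 4*4) = √(f + 16) = √(16 + f))
-18*Y(-2) = -18*√(16 - 2) = -18*√14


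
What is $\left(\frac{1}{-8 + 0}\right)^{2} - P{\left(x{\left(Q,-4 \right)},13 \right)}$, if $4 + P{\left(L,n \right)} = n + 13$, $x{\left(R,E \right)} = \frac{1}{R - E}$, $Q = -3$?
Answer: $- \frac{1407}{64} \approx -21.984$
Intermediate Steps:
$P{\left(L,n \right)} = 9 + n$ ($P{\left(L,n \right)} = -4 + \left(n + 13\right) = -4 + \left(13 + n\right) = 9 + n$)
$\left(\frac{1}{-8 + 0}\right)^{2} - P{\left(x{\left(Q,-4 \right)},13 \right)} = \left(\frac{1}{-8 + 0}\right)^{2} - \left(9 + 13\right) = \left(\frac{1}{-8}\right)^{2} - 22 = \left(- \frac{1}{8}\right)^{2} - 22 = \frac{1}{64} - 22 = - \frac{1407}{64}$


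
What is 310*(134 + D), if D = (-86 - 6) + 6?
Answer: 14880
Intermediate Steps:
D = -86 (D = -92 + 6 = -86)
310*(134 + D) = 310*(134 - 86) = 310*48 = 14880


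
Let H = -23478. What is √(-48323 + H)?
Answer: I*√71801 ≈ 267.96*I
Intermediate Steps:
√(-48323 + H) = √(-48323 - 23478) = √(-71801) = I*√71801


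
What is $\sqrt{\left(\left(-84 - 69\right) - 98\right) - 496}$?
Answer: $3 i \sqrt{83} \approx 27.331 i$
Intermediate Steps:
$\sqrt{\left(\left(-84 - 69\right) - 98\right) - 496} = \sqrt{\left(-153 - 98\right) - 496} = \sqrt{-251 - 496} = \sqrt{-747} = 3 i \sqrt{83}$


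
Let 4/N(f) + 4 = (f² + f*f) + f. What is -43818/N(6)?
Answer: -810633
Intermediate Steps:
N(f) = 4/(-4 + f + 2*f²) (N(f) = 4/(-4 + ((f² + f*f) + f)) = 4/(-4 + ((f² + f²) + f)) = 4/(-4 + (2*f² + f)) = 4/(-4 + (f + 2*f²)) = 4/(-4 + f + 2*f²))
-43818/N(6) = -43818/(4/(-4 + 6 + 2*6²)) = -43818/(4/(-4 + 6 + 2*36)) = -43818/(4/(-4 + 6 + 72)) = -43818/(4/74) = -43818/(4*(1/74)) = -43818/2/37 = -43818*37/2 = -810633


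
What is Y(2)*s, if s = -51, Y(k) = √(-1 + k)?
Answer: -51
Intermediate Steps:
Y(2)*s = √(-1 + 2)*(-51) = √1*(-51) = 1*(-51) = -51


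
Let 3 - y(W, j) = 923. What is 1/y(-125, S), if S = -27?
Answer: -1/920 ≈ -0.0010870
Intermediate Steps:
y(W, j) = -920 (y(W, j) = 3 - 1*923 = 3 - 923 = -920)
1/y(-125, S) = 1/(-920) = -1/920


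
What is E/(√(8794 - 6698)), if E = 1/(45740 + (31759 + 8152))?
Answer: √131/44881124 ≈ 2.5502e-7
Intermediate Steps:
E = 1/85651 (E = 1/(45740 + 39911) = 1/85651 ≈ 1.1675e-5)
E/(√(8794 - 6698)) = 1/(85651*(√(8794 - 6698))) = 1/(85651*(√2096)) = 1/(85651*((4*√131))) = (√131/524)/85651 = √131/44881124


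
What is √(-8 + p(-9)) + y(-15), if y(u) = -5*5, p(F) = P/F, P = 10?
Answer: -25 + I*√82/3 ≈ -25.0 + 3.0185*I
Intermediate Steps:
p(F) = 10/F
y(u) = -25
√(-8 + p(-9)) + y(-15) = √(-8 + 10/(-9)) - 25 = √(-8 + 10*(-⅑)) - 25 = √(-8 - 10/9) - 25 = √(-82/9) - 25 = I*√82/3 - 25 = -25 + I*√82/3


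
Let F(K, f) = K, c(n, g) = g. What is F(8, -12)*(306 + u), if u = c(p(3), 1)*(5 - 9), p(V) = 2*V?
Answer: 2416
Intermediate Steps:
u = -4 (u = 1*(5 - 9) = 1*(-4) = -4)
F(8, -12)*(306 + u) = 8*(306 - 4) = 8*302 = 2416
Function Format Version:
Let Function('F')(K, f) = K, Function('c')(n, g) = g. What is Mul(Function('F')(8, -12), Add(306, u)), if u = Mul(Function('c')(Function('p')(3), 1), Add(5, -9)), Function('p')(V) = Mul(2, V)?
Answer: 2416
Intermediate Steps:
u = -4 (u = Mul(1, Add(5, -9)) = Mul(1, -4) = -4)
Mul(Function('F')(8, -12), Add(306, u)) = Mul(8, Add(306, -4)) = Mul(8, 302) = 2416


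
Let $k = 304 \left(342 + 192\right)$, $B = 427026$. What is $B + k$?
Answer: $589362$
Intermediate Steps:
$k = 162336$ ($k = 304 \cdot 534 = 162336$)
$B + k = 427026 + 162336 = 589362$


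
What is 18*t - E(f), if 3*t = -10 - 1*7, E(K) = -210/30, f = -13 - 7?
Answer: -95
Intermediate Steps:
f = -20
E(K) = -7 (E(K) = -210*1/30 = -7)
t = -17/3 (t = (-10 - 1*7)/3 = (-10 - 7)/3 = (⅓)*(-17) = -17/3 ≈ -5.6667)
18*t - E(f) = 18*(-17/3) - 1*(-7) = -102 + 7 = -95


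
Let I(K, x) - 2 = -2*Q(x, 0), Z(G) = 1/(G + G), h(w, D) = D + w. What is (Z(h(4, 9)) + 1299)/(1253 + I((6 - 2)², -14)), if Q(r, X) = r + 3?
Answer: 33775/33202 ≈ 1.0173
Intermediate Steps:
Q(r, X) = 3 + r
Z(G) = 1/(2*G)
I(K, x) = -4 - 2*x (I(K, x) = 2 - 2*(3 + x) = 2 + (-6 - 2*x) = -4 - 2*x)
(Z(h(4, 9)) + 1299)/(1253 + I((6 - 2)², -14)) = (1/(2*(9 + 4)) + 1299)/(1253 + (-4 - 2*(-14))) = ((½)/13 + 1299)/(1253 + (-4 + 28)) = ((½)*(1/13) + 1299)/(1253 + 24) = (1/26 + 1299)/1277 = (33775/26)*(1/1277) = 33775/33202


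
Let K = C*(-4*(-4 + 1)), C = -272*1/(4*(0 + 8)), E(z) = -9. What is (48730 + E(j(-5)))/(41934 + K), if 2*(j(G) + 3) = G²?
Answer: 587/504 ≈ 1.1647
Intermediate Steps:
j(G) = -3 + G²/2
C = -17/2 (C = -272/(8*4) = -272/32 = -272*1/32 = -17/2 ≈ -8.5000)
K = -102 (K = -(-34)*(-4 + 1) = -(-34)*(-3) = -17/2*12 = -102)
(48730 + E(j(-5)))/(41934 + K) = (48730 - 9)/(41934 - 102) = 48721/41832 = 48721*(1/41832) = 587/504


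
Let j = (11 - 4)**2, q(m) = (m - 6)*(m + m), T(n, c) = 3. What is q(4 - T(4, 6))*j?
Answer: -490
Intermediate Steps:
q(m) = 2*m*(-6 + m) (q(m) = (-6 + m)*(2*m) = 2*m*(-6 + m))
j = 49 (j = 7**2 = 49)
q(4 - T(4, 6))*j = (2*(4 - 1*3)*(-6 + (4 - 1*3)))*49 = (2*(4 - 3)*(-6 + (4 - 3)))*49 = (2*1*(-6 + 1))*49 = (2*1*(-5))*49 = -10*49 = -490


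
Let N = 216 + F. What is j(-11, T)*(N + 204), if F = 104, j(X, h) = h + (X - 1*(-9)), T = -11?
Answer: -6812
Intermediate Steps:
j(X, h) = 9 + X + h (j(X, h) = h + (X + 9) = h + (9 + X) = 9 + X + h)
N = 320 (N = 216 + 104 = 320)
j(-11, T)*(N + 204) = (9 - 11 - 11)*(320 + 204) = -13*524 = -6812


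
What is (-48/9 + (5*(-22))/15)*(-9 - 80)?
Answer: 3382/3 ≈ 1127.3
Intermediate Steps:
(-48/9 + (5*(-22))/15)*(-9 - 80) = (-48*1/9 - 110*1/15)*(-89) = (-16/3 - 22/3)*(-89) = -38/3*(-89) = 3382/3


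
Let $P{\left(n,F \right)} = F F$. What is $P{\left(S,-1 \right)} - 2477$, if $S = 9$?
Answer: $-2476$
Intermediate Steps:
$P{\left(n,F \right)} = F^{2}$
$P{\left(S,-1 \right)} - 2477 = \left(-1\right)^{2} - 2477 = 1 - 2477 = -2476$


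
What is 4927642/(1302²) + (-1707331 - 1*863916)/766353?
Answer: -13868451661/30931539786 ≈ -0.44836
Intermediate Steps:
4927642/(1302²) + (-1707331 - 1*863916)/766353 = 4927642/1695204 + (-1707331 - 863916)*(1/766353) = 4927642*(1/1695204) - 2571247*1/766353 = 2463821/847602 - 367321/109479 = -13868451661/30931539786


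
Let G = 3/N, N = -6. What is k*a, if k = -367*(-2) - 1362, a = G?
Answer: 314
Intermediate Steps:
G = -1/2 (G = 3/(-6) = 3*(-1/6) = -1/2 ≈ -0.50000)
a = -1/2 ≈ -0.50000
k = -628 (k = 734 - 1362 = -628)
k*a = -628*(-1/2) = 314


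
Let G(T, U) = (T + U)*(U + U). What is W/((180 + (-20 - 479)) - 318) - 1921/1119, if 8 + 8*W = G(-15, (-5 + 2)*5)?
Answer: -2696891/1425606 ≈ -1.8918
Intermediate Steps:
G(T, U) = 2*U*(T + U) (G(T, U) = (T + U)*(2*U) = 2*U*(T + U))
W = 223/2 (W = -1 + (2*((-5 + 2)*5)*(-15 + (-5 + 2)*5))/8 = -1 + (2*(-3*5)*(-15 - 3*5))/8 = -1 + (2*(-15)*(-15 - 15))/8 = -1 + (2*(-15)*(-30))/8 = -1 + (⅛)*900 = -1 + 225/2 = 223/2 ≈ 111.50)
W/((180 + (-20 - 479)) - 318) - 1921/1119 = 223/(2*((180 + (-20 - 479)) - 318)) - 1921/1119 = 223/(2*((180 - 499) - 318)) - 1921*1/1119 = 223/(2*(-319 - 318)) - 1921/1119 = (223/2)/(-637) - 1921/1119 = (223/2)*(-1/637) - 1921/1119 = -223/1274 - 1921/1119 = -2696891/1425606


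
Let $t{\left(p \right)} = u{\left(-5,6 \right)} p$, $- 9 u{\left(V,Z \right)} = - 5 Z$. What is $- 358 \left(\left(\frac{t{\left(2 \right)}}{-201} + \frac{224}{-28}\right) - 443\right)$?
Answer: $\frac{97366334}{603} \approx 1.6147 \cdot 10^{5}$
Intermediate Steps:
$u{\left(V,Z \right)} = \frac{5 Z}{9}$ ($u{\left(V,Z \right)} = - \frac{\left(-5\right) Z}{9} = \frac{5 Z}{9}$)
$t{\left(p \right)} = \frac{10 p}{3}$ ($t{\left(p \right)} = \frac{5}{9} \cdot 6 p = \frac{10 p}{3}$)
$- 358 \left(\left(\frac{t{\left(2 \right)}}{-201} + \frac{224}{-28}\right) - 443\right) = - 358 \left(\left(\frac{\frac{10}{3} \cdot 2}{-201} + \frac{224}{-28}\right) - 443\right) = - 358 \left(\left(\frac{20}{3} \left(- \frac{1}{201}\right) + 224 \left(- \frac{1}{28}\right)\right) - 443\right) = - 358 \left(\left(- \frac{20}{603} - 8\right) - 443\right) = - 358 \left(- \frac{4844}{603} - 443\right) = \left(-358\right) \left(- \frac{271973}{603}\right) = \frac{97366334}{603}$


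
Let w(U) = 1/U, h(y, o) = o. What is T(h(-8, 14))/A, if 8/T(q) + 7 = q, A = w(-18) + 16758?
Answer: 144/2111501 ≈ 6.8198e-5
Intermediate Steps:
A = 301643/18 (A = 1/(-18) + 16758 = -1/18 + 16758 = 301643/18 ≈ 16758.)
T(q) = 8/(-7 + q)
T(h(-8, 14))/A = (8/(-7 + 14))/(301643/18) = (8/7)*(18/301643) = 144/2111501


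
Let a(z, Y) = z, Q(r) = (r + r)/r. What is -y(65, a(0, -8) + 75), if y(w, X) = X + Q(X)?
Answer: -77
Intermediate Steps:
Q(r) = 2 (Q(r) = (2*r)/r = 2)
y(w, X) = 2 + X (y(w, X) = X + 2 = 2 + X)
-y(65, a(0, -8) + 75) = -(2 + (0 + 75)) = -(2 + 75) = -1*77 = -77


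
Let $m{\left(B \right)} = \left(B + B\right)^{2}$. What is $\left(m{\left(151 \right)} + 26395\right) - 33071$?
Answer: $84528$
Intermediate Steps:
$m{\left(B \right)} = 4 B^{2}$ ($m{\left(B \right)} = \left(2 B\right)^{2} = 4 B^{2}$)
$\left(m{\left(151 \right)} + 26395\right) - 33071 = \left(4 \cdot 151^{2} + 26395\right) - 33071 = \left(4 \cdot 22801 + 26395\right) - 33071 = \left(91204 + 26395\right) - 33071 = 117599 - 33071 = 84528$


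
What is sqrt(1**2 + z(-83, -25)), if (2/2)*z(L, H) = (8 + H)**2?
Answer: sqrt(290) ≈ 17.029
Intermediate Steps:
z(L, H) = (8 + H)**2
sqrt(1**2 + z(-83, -25)) = sqrt(1**2 + (8 - 25)**2) = sqrt(1 + (-17)**2) = sqrt(1 + 289) = sqrt(290)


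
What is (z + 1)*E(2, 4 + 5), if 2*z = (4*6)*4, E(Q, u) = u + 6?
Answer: 735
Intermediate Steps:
E(Q, u) = 6 + u
z = 48 (z = ((4*6)*4)/2 = (24*4)/2 = (½)*96 = 48)
(z + 1)*E(2, 4 + 5) = (48 + 1)*(6 + (4 + 5)) = 49*(6 + 9) = 49*15 = 735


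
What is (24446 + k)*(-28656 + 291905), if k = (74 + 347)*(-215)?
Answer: -17392598181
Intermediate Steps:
k = -90515 (k = 421*(-215) = -90515)
(24446 + k)*(-28656 + 291905) = (24446 - 90515)*(-28656 + 291905) = -66069*263249 = -17392598181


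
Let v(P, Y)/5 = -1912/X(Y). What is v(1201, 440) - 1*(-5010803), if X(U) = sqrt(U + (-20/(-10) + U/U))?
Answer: 5010803 - 9560*sqrt(443)/443 ≈ 5.0104e+6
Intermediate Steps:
X(U) = sqrt(3 + U) (X(U) = sqrt(U + (-20*(-1/10) + 1)) = sqrt(U + (2 + 1)) = sqrt(U + 3) = sqrt(3 + U))
v(P, Y) = -9560/sqrt(3 + Y) (v(P, Y) = 5*(-1912/sqrt(3 + Y)) = -9560/sqrt(3 + Y))
v(1201, 440) - 1*(-5010803) = -9560/sqrt(3 + 440) - 1*(-5010803) = -9560*sqrt(443)/443 + 5010803 = 5010803 - 9560*sqrt(443)/443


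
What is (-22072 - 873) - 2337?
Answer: -25282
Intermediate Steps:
(-22072 - 873) - 2337 = -22945 - 2337 = -25282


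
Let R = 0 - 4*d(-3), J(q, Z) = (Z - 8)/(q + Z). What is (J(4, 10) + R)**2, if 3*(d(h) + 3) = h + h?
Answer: 19881/49 ≈ 405.73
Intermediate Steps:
d(h) = -3 + 2*h/3 (d(h) = -3 + (h + h)/3 = -3 + (2*h)/3 = -3 + 2*h/3)
J(q, Z) = (-8 + Z)/(Z + q)
R = 20 (R = 0 - 4*(-3 + (2/3)*(-3)) = 0 - 4*(-3 - 2) = 0 - 4*(-5) = 0 + 20 = 20)
(J(4, 10) + R)**2 = ((-8 + 10)/(10 + 4) + 20)**2 = (2/14 + 20)**2 = ((1/14)*2 + 20)**2 = (1/7 + 20)**2 = (141/7)**2 = 19881/49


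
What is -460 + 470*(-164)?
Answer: -77540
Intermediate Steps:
-460 + 470*(-164) = -460 - 77080 = -77540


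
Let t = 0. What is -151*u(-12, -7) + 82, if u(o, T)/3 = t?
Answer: 82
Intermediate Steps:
u(o, T) = 0 (u(o, T) = 3*0 = 0)
-151*u(-12, -7) + 82 = -151*0 + 82 = 0 + 82 = 82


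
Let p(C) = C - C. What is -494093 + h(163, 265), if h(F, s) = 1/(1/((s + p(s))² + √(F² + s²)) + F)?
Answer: -32368975678813814996/65511909864595 + √96794/131023819729190 ≈ -4.9409e+5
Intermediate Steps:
p(C) = 0
h(F, s) = 1/(F + 1/(s² + √(F² + s²))) (h(F, s) = 1/(1/((s + 0)² + √(F² + s²)) + F) = 1/(1/(s² + √(F² + s²)) + F) = 1/(F + 1/(s² + √(F² + s²))))
-494093 + h(163, 265) = -494093 + (265² + √(163² + 265²))/(1 + 163*265² + 163*√(163² + 265²)) = -494093 + (70225 + √(26569 + 70225))/(1 + 163*70225 + 163*√(26569 + 70225)) = -494093 + (70225 + √96794)/(1 + 11446675 + 163*√96794) = -494093 + (70225 + √96794)/(11446676 + 163*√96794)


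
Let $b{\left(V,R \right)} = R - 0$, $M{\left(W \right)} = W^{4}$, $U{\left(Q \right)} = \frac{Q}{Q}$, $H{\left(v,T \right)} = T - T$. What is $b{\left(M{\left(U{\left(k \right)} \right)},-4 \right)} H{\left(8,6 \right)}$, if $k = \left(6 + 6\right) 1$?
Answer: $0$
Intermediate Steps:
$k = 12$ ($k = 12 \cdot 1 = 12$)
$H{\left(v,T \right)} = 0$
$U{\left(Q \right)} = 1$
$b{\left(V,R \right)} = R$ ($b{\left(V,R \right)} = R + 0 = R$)
$b{\left(M{\left(U{\left(k \right)} \right)},-4 \right)} H{\left(8,6 \right)} = \left(-4\right) 0 = 0$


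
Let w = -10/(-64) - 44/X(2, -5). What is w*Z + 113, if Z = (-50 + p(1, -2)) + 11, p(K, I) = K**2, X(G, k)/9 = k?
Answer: 50333/720 ≈ 69.907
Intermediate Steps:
X(G, k) = 9*k
Z = -38 (Z = (-50 + 1**2) + 11 = (-50 + 1) + 11 = -49 + 11 = -38)
w = 1633/1440 (w = -10/(-64) - 44/(9*(-5)) = -10*(-1/64) - 44/(-45) = 5/32 - 44*(-1/45) = 5/32 + 44/45 = 1633/1440 ≈ 1.1340)
w*Z + 113 = (1633/1440)*(-38) + 113 = -31027/720 + 113 = 50333/720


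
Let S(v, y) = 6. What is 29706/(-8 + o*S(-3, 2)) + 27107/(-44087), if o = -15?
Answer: -656152454/2160263 ≈ -303.74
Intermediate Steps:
29706/(-8 + o*S(-3, 2)) + 27107/(-44087) = 29706/(-8 - 15*6) + 27107/(-44087) = 29706/(-8 - 90) + 27107*(-1/44087) = 29706/(-98) - 27107/44087 = 29706*(-1/98) - 27107/44087 = -14853/49 - 27107/44087 = -656152454/2160263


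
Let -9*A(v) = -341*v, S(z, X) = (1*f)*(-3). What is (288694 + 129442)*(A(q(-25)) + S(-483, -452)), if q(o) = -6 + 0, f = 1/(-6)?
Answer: -284541548/3 ≈ -9.4847e+7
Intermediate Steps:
f = -⅙ ≈ -0.16667
S(z, X) = ½ (S(z, X) = (1*(-⅙))*(-3) = -⅙*(-3) = ½)
q(o) = -6
A(v) = 341*v/9 (A(v) = -(-341)*v/9 = 341*v/9)
(288694 + 129442)*(A(q(-25)) + S(-483, -452)) = (288694 + 129442)*((341/9)*(-6) + ½) = 418136*(-682/3 + ½) = 418136*(-1361/6) = -284541548/3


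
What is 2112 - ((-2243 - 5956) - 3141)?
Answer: 13452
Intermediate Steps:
2112 - ((-2243 - 5956) - 3141) = 2112 - (-8199 - 3141) = 2112 - 1*(-11340) = 2112 + 11340 = 13452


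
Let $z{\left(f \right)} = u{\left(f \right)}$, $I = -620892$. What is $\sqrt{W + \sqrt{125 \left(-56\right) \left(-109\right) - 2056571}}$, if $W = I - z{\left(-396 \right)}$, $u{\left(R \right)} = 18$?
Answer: $\sqrt{-620910 + i \sqrt{1293571}} \approx 0.722 + 787.98 i$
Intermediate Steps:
$z{\left(f \right)} = 18$
$W = -620910$ ($W = -620892 - 18 = -620910$)
$\sqrt{W + \sqrt{125 \left(-56\right) \left(-109\right) - 2056571}} = \sqrt{-620910 + \sqrt{125 \left(-56\right) \left(-109\right) - 2056571}} = \sqrt{-620910 + \sqrt{\left(-7000\right) \left(-109\right) - 2056571}} = \sqrt{-620910 + \sqrt{763000 - 2056571}} = \sqrt{-620910 + \sqrt{-1293571}} = \sqrt{-620910 + i \sqrt{1293571}}$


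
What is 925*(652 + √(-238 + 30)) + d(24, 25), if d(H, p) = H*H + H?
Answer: 603700 + 3700*I*√13 ≈ 6.037e+5 + 13341.0*I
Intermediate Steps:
d(H, p) = H + H² (d(H, p) = H² + H = H + H²)
925*(652 + √(-238 + 30)) + d(24, 25) = 925*(652 + √(-238 + 30)) + 24*(1 + 24) = 925*(652 + √(-208)) + 24*25 = 925*(652 + 4*I*√13) + 600 = (603100 + 3700*I*√13) + 600 = 603700 + 3700*I*√13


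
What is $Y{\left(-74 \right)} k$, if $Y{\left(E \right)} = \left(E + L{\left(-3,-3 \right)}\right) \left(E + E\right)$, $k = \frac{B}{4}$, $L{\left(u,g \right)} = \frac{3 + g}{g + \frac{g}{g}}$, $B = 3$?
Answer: $8214$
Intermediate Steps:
$L{\left(u,g \right)} = \frac{3 + g}{1 + g}$ ($L{\left(u,g \right)} = \frac{3 + g}{g + 1} = \frac{3 + g}{1 + g}$)
$k = \frac{3}{4} \approx 0.75$
$Y{\left(E \right)} = 2 E^{2}$ ($Y{\left(E \right)} = \left(E + \frac{3 - 3}{1 - 3}\right) \left(E + E\right) = \left(E + \frac{1}{-2} \cdot 0\right) 2 E = \left(E - 0\right) 2 E = \left(E + 0\right) 2 E = E 2 E = 2 E^{2}$)
$Y{\left(-74 \right)} k = 2 \left(-74\right)^{2} \cdot \frac{3}{4} = 2 \cdot 5476 \cdot \frac{3}{4} = 10952 \cdot \frac{3}{4} = 8214$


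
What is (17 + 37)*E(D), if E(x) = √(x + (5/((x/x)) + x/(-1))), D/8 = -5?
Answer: 54*√5 ≈ 120.75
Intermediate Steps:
D = -40 (D = 8*(-5) = -40)
E(x) = √5 (E(x) = √(x + (5/1 + x*(-1))) = √(x + (5*1 - x)) = √(x + (5 - x)) = √5)
(17 + 37)*E(D) = (17 + 37)*√5 = 54*√5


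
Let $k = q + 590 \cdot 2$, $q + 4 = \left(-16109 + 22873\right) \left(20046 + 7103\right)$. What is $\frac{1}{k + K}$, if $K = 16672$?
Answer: $\frac{1}{183653684} \approx 5.445 \cdot 10^{-9}$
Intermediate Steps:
$q = 183635832$ ($q = -4 + \left(-16109 + 22873\right) \left(20046 + 7103\right) = -4 + 6764 \cdot 27149 = -4 + 183635836 = 183635832$)
$k = 183637012$ ($k = 183635832 + 590 \cdot 2 = 183635832 + 1180 = 183637012$)
$\frac{1}{k + K} = \frac{1}{183637012 + 16672} = \frac{1}{183653684}$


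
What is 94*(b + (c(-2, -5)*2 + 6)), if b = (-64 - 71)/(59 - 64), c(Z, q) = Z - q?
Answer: 3666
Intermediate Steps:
b = 27 (b = -135/(-5) = -135*(-⅕) = 27)
94*(b + (c(-2, -5)*2 + 6)) = 94*(27 + ((-2 - 1*(-5))*2 + 6)) = 94*(27 + ((-2 + 5)*2 + 6)) = 94*(27 + (3*2 + 6)) = 94*(27 + (6 + 6)) = 94*(27 + 12) = 94*39 = 3666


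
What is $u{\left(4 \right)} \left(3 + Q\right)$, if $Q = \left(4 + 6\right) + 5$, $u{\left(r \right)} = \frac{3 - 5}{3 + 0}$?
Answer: $-12$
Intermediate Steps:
$u{\left(r \right)} = - \frac{2}{3}$
$Q = 15$ ($Q = 10 + 5 = 15$)
$u{\left(4 \right)} \left(3 + Q\right) = - \frac{2 \left(3 + 15\right)}{3} = \left(- \frac{2}{3}\right) 18 = -12$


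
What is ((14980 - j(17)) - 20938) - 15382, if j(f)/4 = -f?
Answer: -21272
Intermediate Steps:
j(f) = -4*f (j(f) = 4*(-f) = -4*f)
((14980 - j(17)) - 20938) - 15382 = ((14980 - (-4)*17) - 20938) - 15382 = ((14980 - 1*(-68)) - 20938) - 15382 = ((14980 + 68) - 20938) - 15382 = (15048 - 20938) - 15382 = -5890 - 15382 = -21272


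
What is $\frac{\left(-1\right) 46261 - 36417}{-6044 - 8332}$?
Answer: $\frac{41339}{7188} \approx 5.7511$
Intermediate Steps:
$\frac{\left(-1\right) 46261 - 36417}{-6044 - 8332} = \frac{-46261 - 36417}{-14376} = \left(-82678\right) \left(- \frac{1}{14376}\right) = \frac{41339}{7188}$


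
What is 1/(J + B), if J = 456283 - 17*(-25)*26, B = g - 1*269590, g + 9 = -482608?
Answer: -1/284874 ≈ -3.5103e-6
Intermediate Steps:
g = -482617 (g = -9 - 482608 = -482617)
B = -752207 (B = -482617 - 1*269590 = -482617 - 269590 = -752207)
J = 467333 (J = 456283 + 425*26 = 456283 + 11050 = 467333)
1/(J + B) = 1/(467333 - 752207) = 1/(-284874) = -1/284874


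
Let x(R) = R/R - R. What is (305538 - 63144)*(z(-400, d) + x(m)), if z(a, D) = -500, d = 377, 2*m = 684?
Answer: -203853354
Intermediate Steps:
m = 342 (m = (½)*684 = 342)
x(R) = 1 - R
(305538 - 63144)*(z(-400, d) + x(m)) = (305538 - 63144)*(-500 + (1 - 1*342)) = 242394*(-500 + (1 - 342)) = 242394*(-500 - 341) = 242394*(-841) = -203853354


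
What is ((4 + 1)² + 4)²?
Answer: 841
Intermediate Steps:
((4 + 1)² + 4)² = (5² + 4)² = (25 + 4)² = 29² = 841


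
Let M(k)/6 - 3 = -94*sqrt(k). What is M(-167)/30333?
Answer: 6/10111 - 188*I*sqrt(167)/10111 ≈ 0.00059341 - 0.24028*I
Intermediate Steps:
M(k) = 18 - 564*sqrt(k) (M(k) = 18 + 6*(-94*sqrt(k)) = 18 - 564*sqrt(k))
M(-167)/30333 = (18 - 564*I*sqrt(167))/30333 = (18 - 564*I*sqrt(167))*(1/30333) = 6/10111 - 188*I*sqrt(167)/10111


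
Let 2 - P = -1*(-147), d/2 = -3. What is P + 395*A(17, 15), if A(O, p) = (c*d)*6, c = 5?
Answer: -71245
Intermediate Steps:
d = -6 (d = 2*(-3) = -6)
A(O, p) = -180 (A(O, p) = (5*(-6))*6 = -30*6 = -180)
P = -145 (P = 2 - (-1)*(-147) = 2 - 1*147 = 2 - 147 = -145)
P + 395*A(17, 15) = -145 + 395*(-180) = -145 - 71100 = -71245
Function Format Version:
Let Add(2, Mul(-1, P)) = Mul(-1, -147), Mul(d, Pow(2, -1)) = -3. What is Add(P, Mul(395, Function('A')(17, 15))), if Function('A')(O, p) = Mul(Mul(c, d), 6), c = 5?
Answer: -71245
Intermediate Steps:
d = -6 (d = Mul(2, -3) = -6)
Function('A')(O, p) = -180 (Function('A')(O, p) = Mul(Mul(5, -6), 6) = Mul(-30, 6) = -180)
P = -145 (P = Add(2, Mul(-1, Mul(-1, -147))) = Add(2, Mul(-1, 147)) = Add(2, -147) = -145)
Add(P, Mul(395, Function('A')(17, 15))) = Add(-145, Mul(395, -180)) = Add(-145, -71100) = -71245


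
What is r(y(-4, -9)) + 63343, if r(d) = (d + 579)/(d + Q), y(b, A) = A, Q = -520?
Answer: 33507877/529 ≈ 63342.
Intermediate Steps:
r(d) = (579 + d)/(-520 + d) (r(d) = (d + 579)/(d - 520) = (579 + d)/(-520 + d))
r(y(-4, -9)) + 63343 = (579 - 9)/(-520 - 9) + 63343 = 570/(-529) + 63343 = -1/529*570 + 63343 = -570/529 + 63343 = 33507877/529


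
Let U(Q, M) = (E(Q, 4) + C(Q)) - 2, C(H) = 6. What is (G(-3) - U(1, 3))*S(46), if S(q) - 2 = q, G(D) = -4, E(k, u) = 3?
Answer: -528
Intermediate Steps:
U(Q, M) = 7 (U(Q, M) = (3 + 6) - 2 = 9 - 2 = 7)
S(q) = 2 + q
(G(-3) - U(1, 3))*S(46) = (-4 - 1*7)*(2 + 46) = (-4 - 7)*48 = -11*48 = -528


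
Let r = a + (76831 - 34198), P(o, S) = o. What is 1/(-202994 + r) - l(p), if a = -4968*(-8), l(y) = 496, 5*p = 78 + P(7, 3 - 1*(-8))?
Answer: -59826033/120617 ≈ -496.00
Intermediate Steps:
p = 17 (p = (78 + 7)/5 = (⅕)*85 = 17)
a = 39744 (a = -414*(-96) = 39744)
r = 82377 (r = 39744 + (76831 - 34198) = 39744 + 42633 = 82377)
1/(-202994 + r) - l(p) = 1/(-202994 + 82377) - 1*496 = 1/(-120617) - 496 = -1/120617 - 496 = -59826033/120617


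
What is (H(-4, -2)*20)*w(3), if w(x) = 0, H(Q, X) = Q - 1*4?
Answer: 0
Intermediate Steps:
H(Q, X) = -4 + Q (H(Q, X) = Q - 4 = -4 + Q)
(H(-4, -2)*20)*w(3) = ((-4 - 4)*20)*0 = -8*20*0 = -160*0 = 0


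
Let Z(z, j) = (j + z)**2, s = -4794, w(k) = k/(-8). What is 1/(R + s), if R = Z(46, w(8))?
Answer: -1/2769 ≈ -0.00036114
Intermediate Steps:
w(k) = -k/8 (w(k) = k*(-1/8) = -k/8)
R = 2025 (R = (-1/8*8 + 46)**2 = (-1 + 46)**2 = 45**2 = 2025)
1/(R + s) = 1/(2025 - 4794) = 1/(-2769) = -1/2769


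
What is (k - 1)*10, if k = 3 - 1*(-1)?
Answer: 30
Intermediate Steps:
k = 4 (k = 3 + 1 = 4)
(k - 1)*10 = (4 - 1)*10 = 3*10 = 30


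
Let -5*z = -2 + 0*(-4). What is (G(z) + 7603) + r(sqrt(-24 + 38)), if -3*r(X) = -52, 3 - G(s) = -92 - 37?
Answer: 23257/3 ≈ 7752.3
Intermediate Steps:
z = 2/5 (z = -(-2 + 0*(-4))/5 = -(-2 + 0)/5 = -1/5*(-2) = 2/5 ≈ 0.40000)
G(s) = 132 (G(s) = 3 - (-92 - 37) = 3 - 1*(-129) = 3 + 129 = 132)
r(X) = 52/3 (r(X) = -1/3*(-52) = 52/3)
(G(z) + 7603) + r(sqrt(-24 + 38)) = (132 + 7603) + 52/3 = 7735 + 52/3 = 23257/3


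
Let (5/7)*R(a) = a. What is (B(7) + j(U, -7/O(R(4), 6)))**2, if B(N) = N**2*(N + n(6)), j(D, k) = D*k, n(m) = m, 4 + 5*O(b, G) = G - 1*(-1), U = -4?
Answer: 4206601/9 ≈ 4.6740e+5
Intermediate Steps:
R(a) = 7*a/5
O(b, G) = -3/5 + G/5 (O(b, G) = -4/5 + (G - 1*(-1))/5 = -4/5 + (G + 1)/5 = -4/5 + (1 + G)/5 = -4/5 + (1/5 + G/5) = -3/5 + G/5)
B(N) = N**2*(6 + N) (B(N) = N**2*(N + 6) = N**2*(6 + N))
(B(7) + j(U, -7/O(R(4), 6)))**2 = (7**2*(6 + 7) - (-28)/(-3/5 + (1/5)*6))**2 = (49*13 - (-28)/(-3/5 + 6/5))**2 = (637 - (-28)/3/5)**2 = (637 - (-28)*5/3)**2 = (637 - 4*(-35/3))**2 = (637 + 140/3)**2 = (2051/3)**2 = 4206601/9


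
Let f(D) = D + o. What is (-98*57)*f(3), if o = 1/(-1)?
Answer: -11172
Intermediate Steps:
o = -1
f(D) = -1 + D (f(D) = D - 1 = -1 + D)
(-98*57)*f(3) = (-98*57)*(-1 + 3) = -5586*2 = -11172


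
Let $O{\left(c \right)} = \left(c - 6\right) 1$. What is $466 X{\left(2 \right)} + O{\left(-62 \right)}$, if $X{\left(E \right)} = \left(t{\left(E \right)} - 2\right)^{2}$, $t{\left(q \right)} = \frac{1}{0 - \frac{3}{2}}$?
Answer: $\frac{29212}{9} \approx 3245.8$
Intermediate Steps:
$O{\left(c \right)} = -6 + c$ ($O{\left(c \right)} = \left(-6 + c\right) 1 = -6 + c$)
$t{\left(q \right)} = - \frac{2}{3}$ ($t{\left(q \right)} = \frac{1}{0 - \frac{3}{2}} = \frac{1}{- \frac{3}{2}} = - \frac{2}{3}$)
$X{\left(E \right)} = \frac{64}{9}$ ($X{\left(E \right)} = \left(- \frac{2}{3} - 2\right)^{2} = \left(- \frac{8}{3}\right)^{2} = \frac{64}{9}$)
$466 X{\left(2 \right)} + O{\left(-62 \right)} = 466 \cdot \frac{64}{9} - 68 = \frac{29824}{9} - 68 = \frac{29212}{9}$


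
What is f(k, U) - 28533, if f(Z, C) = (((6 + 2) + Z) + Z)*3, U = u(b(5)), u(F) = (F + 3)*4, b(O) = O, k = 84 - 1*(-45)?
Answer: -27735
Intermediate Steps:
k = 129 (k = 84 + 45 = 129)
u(F) = 12 + 4*F (u(F) = (3 + F)*4 = 12 + 4*F)
U = 32 (U = 12 + 4*5 = 12 + 20 = 32)
f(Z, C) = 24 + 6*Z (f(Z, C) = ((8 + Z) + Z)*3 = (8 + 2*Z)*3 = 24 + 6*Z)
f(k, U) - 28533 = (24 + 6*129) - 28533 = (24 + 774) - 28533 = 798 - 28533 = -27735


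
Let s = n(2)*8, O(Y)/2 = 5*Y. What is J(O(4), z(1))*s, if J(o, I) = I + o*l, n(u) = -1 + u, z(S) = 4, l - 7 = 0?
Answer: 2272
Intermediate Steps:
l = 7 (l = 7 + 0 = 7)
O(Y) = 10*Y (O(Y) = 2*(5*Y) = 10*Y)
s = 8 (s = (-1 + 2)*8 = 1*8 = 8)
J(o, I) = I + 7*o (J(o, I) = I + o*7 = I + 7*o)
J(O(4), z(1))*s = (4 + 7*(10*4))*8 = (4 + 7*40)*8 = (4 + 280)*8 = 284*8 = 2272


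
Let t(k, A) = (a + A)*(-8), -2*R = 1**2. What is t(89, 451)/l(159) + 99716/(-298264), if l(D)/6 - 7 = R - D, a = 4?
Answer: 49722041/13645578 ≈ 3.6438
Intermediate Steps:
R = -1/2 (R = -1/2*1**2 = -1/2*1 = -1/2 ≈ -0.50000)
t(k, A) = -32 - 8*A (t(k, A) = (4 + A)*(-8) = -32 - 8*A)
l(D) = 39 - 6*D (l(D) = 42 + 6*(-1/2 - D) = 42 + (-3 - 6*D) = 39 - 6*D)
t(89, 451)/l(159) + 99716/(-298264) = (-32 - 8*451)/(39 - 6*159) + 99716/(-298264) = (-32 - 3608)/(39 - 954) + 99716*(-1/298264) = -3640/(-915) - 24929/74566 = -3640*(-1/915) - 24929/74566 = 728/183 - 24929/74566 = 49722041/13645578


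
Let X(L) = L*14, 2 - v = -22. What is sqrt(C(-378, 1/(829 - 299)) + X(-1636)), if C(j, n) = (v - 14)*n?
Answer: 3*I*sqrt(7148587)/53 ≈ 151.34*I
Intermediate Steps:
v = 24 (v = 2 - 1*(-22) = 2 + 22 = 24)
C(j, n) = 10*n (C(j, n) = (24 - 14)*n = 10*n)
X(L) = 14*L
sqrt(C(-378, 1/(829 - 299)) + X(-1636)) = sqrt(10/(829 - 299) + 14*(-1636)) = sqrt(10/530 - 22904) = sqrt(10*(1/530) - 22904) = sqrt(1/53 - 22904) = sqrt(-1213911/53) = 3*I*sqrt(7148587)/53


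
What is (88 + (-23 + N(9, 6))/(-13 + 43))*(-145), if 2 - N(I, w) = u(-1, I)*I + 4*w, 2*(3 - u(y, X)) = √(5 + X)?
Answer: -12412 - 87*√14/4 ≈ -12493.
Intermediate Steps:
u(y, X) = 3 - √(5 + X)/2
N(I, w) = 2 - 4*w - I*(3 - √(5 + I)/2) (N(I, w) = 2 - ((3 - √(5 + I)/2)*I + 4*w) = 2 - (I*(3 - √(5 + I)/2) + 4*w) = 2 - (4*w + I*(3 - √(5 + I)/2)) = 2 + (-4*w - I*(3 - √(5 + I)/2)) = 2 - 4*w - I*(3 - √(5 + I)/2))
(88 + (-23 + N(9, 6))/(-13 + 43))*(-145) = (88 + (-23 + (2 - 4*6 + (½)*9*(-6 + √(5 + 9))))/(-13 + 43))*(-145) = (88 + (-23 + (2 - 24 + (½)*9*(-6 + √14)))/30)*(-145) = (88 + (-23 + (2 - 24 + (-27 + 9*√14/2)))*(1/30))*(-145) = (88 + (-23 + (-49 + 9*√14/2))*(1/30))*(-145) = (88 + (-72 + 9*√14/2)*(1/30))*(-145) = (88 + (-12/5 + 3*√14/20))*(-145) = (428/5 + 3*√14/20)*(-145) = -12412 - 87*√14/4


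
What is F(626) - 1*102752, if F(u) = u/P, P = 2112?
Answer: -108505799/1056 ≈ -1.0275e+5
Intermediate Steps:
F(u) = u/2112
F(626) - 1*102752 = (1/2112)*626 - 1*102752 = 313/1056 - 102752 = -108505799/1056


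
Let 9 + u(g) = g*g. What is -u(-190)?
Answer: -36091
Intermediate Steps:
u(g) = -9 + g**2 (u(g) = -9 + g*g = -9 + g**2)
-u(-190) = -(-9 + (-190)**2) = -(-9 + 36100) = -1*36091 = -36091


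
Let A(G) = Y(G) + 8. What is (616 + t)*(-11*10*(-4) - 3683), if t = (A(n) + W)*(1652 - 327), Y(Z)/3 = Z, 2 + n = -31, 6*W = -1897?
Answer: 3495174599/2 ≈ 1.7476e+9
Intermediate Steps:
W = -1897/6 (W = (1/6)*(-1897) = -1897/6 ≈ -316.17)
n = -33 (n = -2 - 31 = -33)
Y(Z) = 3*Z
A(G) = 8 + 3*G (A(G) = 3*G + 8 = 8 + 3*G)
t = -3236975/6 (t = ((8 + 3*(-33)) - 1897/6)*(1652 - 327) = ((8 - 99) - 1897/6)*1325 = (-91 - 1897/6)*1325 = -2443/6*1325 = -3236975/6 ≈ -5.3950e+5)
(616 + t)*(-11*10*(-4) - 3683) = (616 - 3236975/6)*(-11*10*(-4) - 3683) = -3233279*(-110*(-4) - 3683)/6 = -3233279*(440 - 3683)/6 = -3233279/6*(-3243) = 3495174599/2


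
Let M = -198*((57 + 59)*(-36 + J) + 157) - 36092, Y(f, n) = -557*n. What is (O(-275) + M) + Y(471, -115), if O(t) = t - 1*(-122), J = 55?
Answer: -439668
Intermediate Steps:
O(t) = 122 + t (O(t) = t + 122 = 122 + t)
M = -503570 (M = -198*((57 + 59)*(-36 + 55) + 157) - 36092 = -198*(116*19 + 157) - 36092 = -198*(2204 + 157) - 36092 = -198*2361 - 36092 = -467478 - 36092 = -503570)
(O(-275) + M) + Y(471, -115) = ((122 - 275) - 503570) - 557*(-115) = (-153 - 503570) + 64055 = -503723 + 64055 = -439668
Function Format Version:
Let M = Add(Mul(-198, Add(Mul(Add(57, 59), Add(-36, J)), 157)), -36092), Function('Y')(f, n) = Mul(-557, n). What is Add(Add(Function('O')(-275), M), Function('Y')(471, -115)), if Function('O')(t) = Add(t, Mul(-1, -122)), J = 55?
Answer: -439668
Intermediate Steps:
Function('O')(t) = Add(122, t) (Function('O')(t) = Add(t, 122) = Add(122, t))
M = -503570 (M = Add(Mul(-198, Add(Mul(Add(57, 59), Add(-36, 55)), 157)), -36092) = Add(Mul(-198, Add(Mul(116, 19), 157)), -36092) = Add(Mul(-198, Add(2204, 157)), -36092) = Add(Mul(-198, 2361), -36092) = Add(-467478, -36092) = -503570)
Add(Add(Function('O')(-275), M), Function('Y')(471, -115)) = Add(Add(Add(122, -275), -503570), Mul(-557, -115)) = Add(Add(-153, -503570), 64055) = Add(-503723, 64055) = -439668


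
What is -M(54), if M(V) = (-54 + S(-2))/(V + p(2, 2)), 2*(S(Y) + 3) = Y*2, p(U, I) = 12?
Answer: 59/66 ≈ 0.89394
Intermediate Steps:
S(Y) = -3 + Y (S(Y) = -3 + (Y*2)/2 = -3 + (2*Y)/2 = -3 + Y)
M(V) = -59/(12 + V) (M(V) = (-54 + (-3 - 2))/(V + 12) = (-54 - 5)/(12 + V) = -59/(12 + V))
-M(54) = -(-59)/(12 + 54) = -(-59)/66 = -1*(-59/66) = 59/66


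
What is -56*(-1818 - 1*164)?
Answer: 110992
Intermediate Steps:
-56*(-1818 - 1*164) = -56*(-1818 - 164) = -56*(-1982) = 110992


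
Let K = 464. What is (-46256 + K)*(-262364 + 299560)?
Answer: -1703279232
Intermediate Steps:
(-46256 + K)*(-262364 + 299560) = (-46256 + 464)*(-262364 + 299560) = -45792*37196 = -1703279232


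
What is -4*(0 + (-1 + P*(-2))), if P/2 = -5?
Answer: -76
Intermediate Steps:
P = -10 (P = 2*(-5) = -10)
-4*(0 + (-1 + P*(-2))) = -4*(0 + (-1 - 10*(-2))) = -4*(0 + (-1 + 20)) = -4*(0 + 19) = -4*19 = -76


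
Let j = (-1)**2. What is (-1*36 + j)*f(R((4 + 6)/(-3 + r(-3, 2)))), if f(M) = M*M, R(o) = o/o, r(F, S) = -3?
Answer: -35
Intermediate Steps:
j = 1
R(o) = 1
f(M) = M**2
(-1*36 + j)*f(R((4 + 6)/(-3 + r(-3, 2)))) = (-1*36 + 1)*1**2 = (-36 + 1)*1 = -35*1 = -35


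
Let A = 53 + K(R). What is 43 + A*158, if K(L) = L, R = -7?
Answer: 7311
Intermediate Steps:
A = 46 (A = 53 - 7 = 46)
43 + A*158 = 43 + 46*158 = 43 + 7268 = 7311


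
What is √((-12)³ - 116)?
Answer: 2*I*√461 ≈ 42.942*I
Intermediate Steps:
√((-12)³ - 116) = √(-1728 - 116) = √(-1844) = 2*I*√461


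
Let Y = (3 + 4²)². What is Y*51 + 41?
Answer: 18452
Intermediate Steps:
Y = 361 (Y = (3 + 16)² = 19² = 361)
Y*51 + 41 = 361*51 + 41 = 18411 + 41 = 18452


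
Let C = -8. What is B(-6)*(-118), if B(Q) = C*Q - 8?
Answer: -4720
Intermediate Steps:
B(Q) = -8 - 8*Q (B(Q) = -8*Q - 8 = -8 - 8*Q)
B(-6)*(-118) = (-8 - 8*(-6))*(-118) = (-8 + 48)*(-118) = 40*(-118) = -4720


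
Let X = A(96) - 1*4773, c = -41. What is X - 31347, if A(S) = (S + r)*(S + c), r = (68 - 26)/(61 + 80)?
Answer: -1448710/47 ≈ -30824.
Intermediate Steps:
r = 14/47 (r = 42/141 = 42*(1/141) = 14/47 ≈ 0.29787)
A(S) = (-41 + S)*(14/47 + S) (A(S) = (S + 14/47)*(S - 41) = (14/47 + S)*(-41 + S) = (-41 + S)*(14/47 + S))
X = 24599/47 (X = (-574/47 + 96² - 1913/47*96) - 1*4773 = (-574/47 + 9216 - 183648/47) - 4773 = 248930/47 - 4773 = 24599/47 ≈ 523.38)
X - 31347 = 24599/47 - 31347 = -1448710/47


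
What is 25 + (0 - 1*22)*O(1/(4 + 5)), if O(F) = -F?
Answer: 247/9 ≈ 27.444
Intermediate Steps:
25 + (0 - 1*22)*O(1/(4 + 5)) = 25 + (0 - 1*22)*(-1/(4 + 5)) = 25 + (0 - 22)*(-1/9) = 25 - (-22)/9 = 25 - 22*(-⅑) = 25 + 22/9 = 247/9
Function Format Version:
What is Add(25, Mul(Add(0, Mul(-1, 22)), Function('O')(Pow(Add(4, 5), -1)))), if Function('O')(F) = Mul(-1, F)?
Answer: Rational(247, 9) ≈ 27.444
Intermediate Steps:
Add(25, Mul(Add(0, Mul(-1, 22)), Function('O')(Pow(Add(4, 5), -1)))) = Add(25, Mul(Add(0, Mul(-1, 22)), Mul(-1, Pow(Add(4, 5), -1)))) = Add(25, Mul(Add(0, -22), Mul(-1, Pow(9, -1)))) = Add(25, Mul(-22, Mul(-1, Rational(1, 9)))) = Add(25, Mul(-22, Rational(-1, 9))) = Add(25, Rational(22, 9)) = Rational(247, 9)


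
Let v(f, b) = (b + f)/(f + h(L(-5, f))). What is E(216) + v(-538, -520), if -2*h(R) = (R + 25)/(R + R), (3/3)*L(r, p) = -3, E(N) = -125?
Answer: -395777/3217 ≈ -123.03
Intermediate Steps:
L(r, p) = -3
h(R) = -(25 + R)/(4*R) (h(R) = -(R + 25)/(2*(R + R)) = -(25 + R)/(2*(2*R)) = -(25 + R)*1/(2*R)/2 = -(25 + R)/(4*R))
v(f, b) = (b + f)/(11/6 + f) (v(f, b) = (b + f)/(f + (1/4)*(-25 - 1*(-3))/(-3)) = (b + f)/(f + (1/4)*(-1/3)*(-25 + 3)) = (b + f)/(f + (1/4)*(-1/3)*(-22)) = (b + f)/(f + 11/6) = (b + f)/(11/6 + f))
E(216) + v(-538, -520) = -125 + 6*(-520 - 538)/(11 + 6*(-538)) = -125 + 6*(-1058)/(11 - 3228) = -125 + 6*(-1058)/(-3217) = -125 + 6*(-1/3217)*(-1058) = -125 + 6348/3217 = -395777/3217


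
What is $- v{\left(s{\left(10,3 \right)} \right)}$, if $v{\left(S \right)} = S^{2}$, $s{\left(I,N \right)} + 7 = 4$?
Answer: $-9$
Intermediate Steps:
$s{\left(I,N \right)} = -3$ ($s{\left(I,N \right)} = -7 + 4 = -3$)
$- v{\left(s{\left(10,3 \right)} \right)} = - \left(-3\right)^{2} = \left(-1\right) 9 = -9$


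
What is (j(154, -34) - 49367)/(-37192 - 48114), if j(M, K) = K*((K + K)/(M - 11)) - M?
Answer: 416423/717574 ≈ 0.58032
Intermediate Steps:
j(M, K) = -M + 2*K²/(-11 + M) (j(M, K) = K*((2*K)/(-11 + M)) - M = K*(2*K/(-11 + M)) - M = 2*K²/(-11 + M) - M = -M + 2*K²/(-11 + M))
(j(154, -34) - 49367)/(-37192 - 48114) = ((-1*154² + 2*(-34)² + 11*154)/(-11 + 154) - 49367)/(-37192 - 48114) = ((-1*23716 + 2*1156 + 1694)/143 - 49367)/(-85306) = ((-23716 + 2312 + 1694)/143 - 49367)*(-1/85306) = ((1/143)*(-19710) - 49367)*(-1/85306) = (-19710/143 - 49367)*(-1/85306) = -7079191/143*(-1/85306) = 416423/717574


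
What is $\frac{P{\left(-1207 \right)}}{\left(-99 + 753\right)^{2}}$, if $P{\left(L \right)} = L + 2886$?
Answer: $\frac{1679}{427716} \approx 0.0039255$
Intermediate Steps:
$P{\left(L \right)} = 2886 + L$
$\frac{P{\left(-1207 \right)}}{\left(-99 + 753\right)^{2}} = \frac{2886 - 1207}{\left(-99 + 753\right)^{2}} = \frac{1679}{654^{2}} = \frac{1679}{427716}$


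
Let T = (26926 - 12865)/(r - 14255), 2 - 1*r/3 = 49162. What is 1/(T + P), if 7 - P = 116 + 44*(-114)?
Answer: 161735/793619584 ≈ 0.00020379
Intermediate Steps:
r = -147480 (r = 6 - 3*49162 = 6 - 147486 = -147480)
P = 4907 (P = 7 - (116 + 44*(-114)) = 7 - (116 - 5016) = 7 - 1*(-4900) = 7 + 4900 = 4907)
T = -14061/161735 (T = (26926 - 12865)/(-147480 - 14255) = 14061/(-161735) = 14061*(-1/161735) = -14061/161735 ≈ -0.086939)
1/(T + P) = 1/(-14061/161735 + 4907) = 1/(793619584/161735) = 161735/793619584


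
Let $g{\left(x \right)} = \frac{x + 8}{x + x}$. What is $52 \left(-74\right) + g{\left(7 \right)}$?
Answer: $- \frac{53857}{14} \approx -3846.9$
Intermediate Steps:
$g{\left(x \right)} = \frac{8 + x}{2 x}$
$52 \left(-74\right) + g{\left(7 \right)} = 52 \left(-74\right) + \frac{8 + 7}{2 \cdot 7} = -3848 + \frac{1}{2} \cdot \frac{1}{7} \cdot 15 = -3848 + \frac{15}{14} = - \frac{53857}{14}$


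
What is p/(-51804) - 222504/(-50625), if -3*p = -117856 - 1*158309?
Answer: 254307883/97132500 ≈ 2.6182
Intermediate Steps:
p = 92055 (p = -(-117856 - 1*158309)/3 = -(-117856 - 158309)/3 = -⅓*(-276165) = 92055)
p/(-51804) - 222504/(-50625) = 92055/(-51804) - 222504/(-50625) = 92055*(-1/51804) - 222504*(-1/50625) = -30685/17268 + 74168/16875 = 254307883/97132500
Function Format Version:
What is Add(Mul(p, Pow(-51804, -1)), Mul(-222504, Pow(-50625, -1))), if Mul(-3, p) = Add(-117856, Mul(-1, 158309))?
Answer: Rational(254307883, 97132500) ≈ 2.6182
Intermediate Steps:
p = 92055 (p = Mul(Rational(-1, 3), Add(-117856, Mul(-1, 158309))) = Mul(Rational(-1, 3), Add(-117856, -158309)) = Mul(Rational(-1, 3), -276165) = 92055)
Add(Mul(p, Pow(-51804, -1)), Mul(-222504, Pow(-50625, -1))) = Add(Mul(92055, Pow(-51804, -1)), Mul(-222504, Pow(-50625, -1))) = Add(Mul(92055, Rational(-1, 51804)), Mul(-222504, Rational(-1, 50625))) = Add(Rational(-30685, 17268), Rational(74168, 16875)) = Rational(254307883, 97132500)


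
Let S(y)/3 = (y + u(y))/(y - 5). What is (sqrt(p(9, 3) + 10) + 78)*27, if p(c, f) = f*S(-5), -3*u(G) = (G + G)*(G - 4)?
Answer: 2106 + 27*sqrt(166)/2 ≈ 2279.9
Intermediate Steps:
u(G) = -2*G*(-4 + G)/3 (u(G) = -(G + G)*(G - 4)/3 = -2*G*(-4 + G)/3)
S(y) = 3*(y + 2*y*(4 - y)/3)/(-5 + y) (S(y) = 3*((y + 2*y*(4 - y)/3)/(y - 5)) = 3*((y + 2*y*(4 - y)/3)/(-5 + y)) = 3*(y + 2*y*(4 - y)/3)/(-5 + y))
p(c, f) = 21*f/2 (p(c, f) = f*(-5*(11 - 2*(-5))/(-5 - 5)) = f*(-5*(11 + 10)/(-10)) = f*(-5*(-1/10)*21) = f*(21/2) = 21*f/2)
(sqrt(p(9, 3) + 10) + 78)*27 = (sqrt((21/2)*3 + 10) + 78)*27 = (sqrt(63/2 + 10) + 78)*27 = (sqrt(83/2) + 78)*27 = (sqrt(166)/2 + 78)*27 = (78 + sqrt(166)/2)*27 = 2106 + 27*sqrt(166)/2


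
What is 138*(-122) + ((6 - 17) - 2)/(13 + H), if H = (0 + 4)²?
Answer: -488257/29 ≈ -16836.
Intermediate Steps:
H = 16 (H = 4² = 16)
138*(-122) + ((6 - 17) - 2)/(13 + H) = 138*(-122) + ((6 - 17) - 2)/(13 + 16) = -16836 + (-11 - 2)/29 = -16836 - 13*1/29 = -16836 - 13/29 = -488257/29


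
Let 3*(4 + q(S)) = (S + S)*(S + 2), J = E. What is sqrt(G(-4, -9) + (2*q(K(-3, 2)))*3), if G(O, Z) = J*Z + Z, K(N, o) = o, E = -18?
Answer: sqrt(161) ≈ 12.689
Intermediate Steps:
J = -18
q(S) = -4 + 2*S*(2 + S)/3 (q(S) = -4 + ((S + S)*(S + 2))/3 = -4 + ((2*S)*(2 + S))/3 = -4 + (2*S*(2 + S))/3 = -4 + 2*S*(2 + S)/3)
G(O, Z) = -17*Z (G(O, Z) = -18*Z + Z = -17*Z)
sqrt(G(-4, -9) + (2*q(K(-3, 2)))*3) = sqrt(-17*(-9) + (2*(-4 + (2/3)*2**2 + (4/3)*2))*3) = sqrt(153 + (2*(-4 + (2/3)*4 + 8/3))*3) = sqrt(153 + (2*(-4 + 8/3 + 8/3))*3) = sqrt(153 + (2*(4/3))*3) = sqrt(153 + (8/3)*3) = sqrt(153 + 8) = sqrt(161)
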